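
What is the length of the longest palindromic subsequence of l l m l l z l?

5

One longest palindromic subsequence is lllll (positions 1,2,4,5,7); it reads the same forward and backward, and the interval DP gives dp[1][7] = 5.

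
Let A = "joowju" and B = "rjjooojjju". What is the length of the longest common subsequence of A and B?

5

A longest common subsequence is jooju (length 5); the LCS DP confirms no longer common subsequence exists.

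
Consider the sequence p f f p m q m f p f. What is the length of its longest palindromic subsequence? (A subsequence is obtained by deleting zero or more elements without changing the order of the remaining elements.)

One longest palindromic subsequence is fpmqmpf (positions 2,4,5,6,7,9,10); it reads the same forward and backward, and the interval DP gives dp[1][10] = 7.

7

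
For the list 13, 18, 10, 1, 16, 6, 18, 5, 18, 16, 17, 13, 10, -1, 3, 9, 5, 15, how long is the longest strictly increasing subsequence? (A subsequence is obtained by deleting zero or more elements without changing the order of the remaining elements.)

Let dp[i] be the longest increasing subsequence ending at position i. Then dp = [1, 2, 1, 1, 2, 2, 3, 2, 3, 3, 4, 3, 3, 1, 2, 3, 3, 4].
The maximum is 4; one witness is 1, 6, 16, 17 at positions 4,6,10,11.

4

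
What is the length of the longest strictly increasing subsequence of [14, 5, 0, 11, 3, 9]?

Let dp[i] be the longest increasing subsequence ending at position i. Then dp = [1, 1, 1, 2, 2, 3].
The maximum is 3; one witness is 0, 3, 9 at positions 3,5,6.

3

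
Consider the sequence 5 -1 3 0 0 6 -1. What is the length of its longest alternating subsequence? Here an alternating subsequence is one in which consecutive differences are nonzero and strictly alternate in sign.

A longest alternating subsequence is 5, -1, 3, 0, 6, -1 (positions 1,2,3,4,6,7); its 5 consecutive differences strictly alternate in sign, and length 6 is optimal.

6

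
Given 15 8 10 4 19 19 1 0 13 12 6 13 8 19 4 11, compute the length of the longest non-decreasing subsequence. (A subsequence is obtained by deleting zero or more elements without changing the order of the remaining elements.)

Let dp[i] be the longest non-decreasing subsequence ending at position i. Then dp = [1, 1, 2, 1, 3, 4, 1, 1, 3, 3, 2, 4, 3, 5, 2, 4].
The maximum is 5; one witness is 8, 10, 19, 19, 19 at positions 2,3,5,6,14.

5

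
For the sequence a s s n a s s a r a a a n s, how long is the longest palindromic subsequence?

9

Using dp[i][j] = 2 + dp[i+1][j−1] if the ends match, else max(dp[i+1][j], dp[i][j−1]):
dp[1][14] = 9. A witness is snaaaaans at positions 2,4,5,8,10,11,12,13,14.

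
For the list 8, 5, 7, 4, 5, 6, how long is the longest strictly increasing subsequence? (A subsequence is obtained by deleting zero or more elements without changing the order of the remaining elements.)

3

Scanning left to right, the best length ending at each element is: 8→1, 5→1, 7→2, 4→1, 5→2, 6→3.
So the longest increasing subsequence has length 3, e.g. 4, 5, 6.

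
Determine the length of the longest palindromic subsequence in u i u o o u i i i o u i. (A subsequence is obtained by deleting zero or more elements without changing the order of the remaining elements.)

Using dp[i][j] = 2 + dp[i+1][j−1] if the ends match, else max(dp[i+1][j], dp[i][j−1]):
dp[1][12] = 9. A witness is iuoiiioui at positions 2,3,4,7,8,9,10,11,12.

9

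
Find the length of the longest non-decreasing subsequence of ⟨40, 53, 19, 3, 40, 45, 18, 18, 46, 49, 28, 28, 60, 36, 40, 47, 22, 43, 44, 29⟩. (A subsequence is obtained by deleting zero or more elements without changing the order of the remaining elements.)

Scanning left to right, the best length ending at each element is: 40→1, 53→2, 19→1, 3→1, 40→2, 45→3, 18→2, 18→3, 46→4, 49→5, 28→4, 28→5, 60→6, 36→6, 40→7, 47→8, 22→4, 43→8, 44→9, 29→6.
So the longest non-decreasing subsequence has length 9, e.g. 3, 18, 18, 28, 28, 36, 40, 43, 44.

9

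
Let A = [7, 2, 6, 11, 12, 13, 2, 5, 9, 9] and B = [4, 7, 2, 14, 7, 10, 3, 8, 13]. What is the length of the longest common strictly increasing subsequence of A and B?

2

For each value that appears in both, track the longest common increasing run ending there.
The best achievable length is 2; one witness is 7, 13 (A-positions 1,6, B-positions 2,9).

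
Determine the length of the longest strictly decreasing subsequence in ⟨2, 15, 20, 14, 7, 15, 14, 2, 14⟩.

4

Let dp[i] be the longest decreasing subsequence ending at position i. Then dp = [1, 1, 1, 2, 3, 2, 3, 4, 3].
The maximum is 4; one witness is 15, 14, 7, 2 at positions 2,4,5,8.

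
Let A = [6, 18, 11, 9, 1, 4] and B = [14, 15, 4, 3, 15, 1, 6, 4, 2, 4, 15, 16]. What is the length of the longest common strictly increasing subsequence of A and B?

For each value that appears in both, track the longest common increasing run ending there.
The best achievable length is 2; one witness is 1, 4 (A-positions 5,6, B-positions 6,8).

2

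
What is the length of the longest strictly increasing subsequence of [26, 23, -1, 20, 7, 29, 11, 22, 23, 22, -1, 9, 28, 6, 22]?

Let dp[i] be the longest increasing subsequence ending at position i. Then dp = [1, 1, 1, 2, 2, 3, 3, 4, 5, 4, 1, 3, 6, 2, 4].
The maximum is 6; one witness is -1, 7, 11, 22, 23, 28 at positions 3,5,7,8,9,13.

6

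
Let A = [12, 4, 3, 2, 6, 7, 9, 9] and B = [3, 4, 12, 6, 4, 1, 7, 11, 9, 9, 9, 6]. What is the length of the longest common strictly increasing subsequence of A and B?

4

For each value that appears in both, track the longest common increasing run ending there.
The best achievable length is 4; one witness is 3, 6, 7, 9 (A-positions 3,5,6,7, B-positions 1,4,7,9).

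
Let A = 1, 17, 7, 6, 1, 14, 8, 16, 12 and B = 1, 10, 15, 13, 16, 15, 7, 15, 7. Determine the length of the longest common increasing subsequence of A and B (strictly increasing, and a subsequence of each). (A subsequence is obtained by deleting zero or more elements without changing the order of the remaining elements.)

2

A longest common strictly increasing subsequence is 1, 16 (length 2); it appears in order in both A and B, and no longer such subsequence exists.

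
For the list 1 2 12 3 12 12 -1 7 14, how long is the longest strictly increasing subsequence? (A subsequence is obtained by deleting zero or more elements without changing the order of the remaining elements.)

Let dp[i] be the longest increasing subsequence ending at position i. Then dp = [1, 2, 3, 3, 4, 4, 1, 4, 5].
The maximum is 5; one witness is 1, 2, 3, 12, 14 at positions 1,2,4,5,9.

5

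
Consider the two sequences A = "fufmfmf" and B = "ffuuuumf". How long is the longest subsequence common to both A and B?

4

A longest common subsequence is fumf (length 4); the LCS DP confirms no longer common subsequence exists.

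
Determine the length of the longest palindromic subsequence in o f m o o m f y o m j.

8

One longest palindromic subsequence is ofmoomfo (positions 1,2,3,4,5,6,7,9); it reads the same forward and backward, and the interval DP gives dp[1][11] = 8.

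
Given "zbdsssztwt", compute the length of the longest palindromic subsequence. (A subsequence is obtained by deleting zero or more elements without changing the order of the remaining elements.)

One longest palindromic subsequence is zsssz (positions 1,4,5,6,7); it reads the same forward and backward, and the interval DP gives dp[1][10] = 5.

5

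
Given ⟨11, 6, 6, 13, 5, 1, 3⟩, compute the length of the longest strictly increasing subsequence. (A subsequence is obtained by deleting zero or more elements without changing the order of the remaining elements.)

Let dp[i] be the longest increasing subsequence ending at position i. Then dp = [1, 1, 1, 2, 1, 1, 2].
The maximum is 2; one witness is 11, 13 at positions 1,4.

2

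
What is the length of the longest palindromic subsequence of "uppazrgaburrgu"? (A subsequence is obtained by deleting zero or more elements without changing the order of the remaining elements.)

6

One longest palindromic subsequence is ugrrgu (positions 1,7,11,12,13,14); it reads the same forward and backward, and the interval DP gives dp[1][14] = 6.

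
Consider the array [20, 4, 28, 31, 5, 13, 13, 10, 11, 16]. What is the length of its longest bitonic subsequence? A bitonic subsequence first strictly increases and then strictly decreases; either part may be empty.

One longest bitonic subsequence is 20, 28, 31, 13, 11 (positions 1,3,4,7,9): it rises to 31 then falls. Length 5 is optimal.

5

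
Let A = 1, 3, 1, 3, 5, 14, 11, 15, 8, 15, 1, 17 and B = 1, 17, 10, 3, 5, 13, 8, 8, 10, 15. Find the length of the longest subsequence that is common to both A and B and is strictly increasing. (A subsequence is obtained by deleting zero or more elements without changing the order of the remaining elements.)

5

A longest common strictly increasing subsequence is 1, 3, 5, 8, 15 (length 5); it appears in order in both A and B, and no longer such subsequence exists.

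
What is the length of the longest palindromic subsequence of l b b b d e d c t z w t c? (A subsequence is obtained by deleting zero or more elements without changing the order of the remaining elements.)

One longest palindromic subsequence is ctwtc (positions 8,9,11,12,13); it reads the same forward and backward, and the interval DP gives dp[1][13] = 5.

5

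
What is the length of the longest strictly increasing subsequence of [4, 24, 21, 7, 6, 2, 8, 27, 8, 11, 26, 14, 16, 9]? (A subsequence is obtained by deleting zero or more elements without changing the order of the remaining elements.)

6

Scanning left to right, the best length ending at each element is: 4→1, 24→2, 21→2, 7→2, 6→2, 2→1, 8→3, 27→4, 8→3, 11→4, 26→5, 14→5, 16→6, 9→4.
So the longest increasing subsequence has length 6, e.g. 4, 7, 8, 11, 14, 16.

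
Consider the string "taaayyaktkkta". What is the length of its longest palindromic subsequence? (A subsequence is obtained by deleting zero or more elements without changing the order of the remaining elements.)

Using dp[i][j] = 2 + dp[i+1][j−1] if the ends match, else max(dp[i+1][j], dp[i][j−1]):
dp[1][13] = 6. A witness is atkkta at positions 2,9,10,11,12,13.

6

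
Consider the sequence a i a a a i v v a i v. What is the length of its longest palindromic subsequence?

7

One longest palindromic subsequence is aiaaaia (positions 1,2,3,4,5,6,9); it reads the same forward and backward, and the interval DP gives dp[1][11] = 7.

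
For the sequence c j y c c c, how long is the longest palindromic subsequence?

One longest palindromic subsequence is cccc (positions 1,4,5,6); it reads the same forward and backward, and the interval DP gives dp[1][6] = 4.

4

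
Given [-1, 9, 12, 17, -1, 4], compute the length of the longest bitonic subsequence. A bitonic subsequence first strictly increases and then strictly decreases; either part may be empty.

5

One longest bitonic subsequence is -1, 9, 12, 17, 4 (positions 1,2,3,4,6): it rises to 17 then falls. Length 5 is optimal.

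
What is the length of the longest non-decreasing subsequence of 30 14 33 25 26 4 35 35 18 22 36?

6

Scanning left to right, the best length ending at each element is: 30→1, 14→1, 33→2, 25→2, 26→3, 4→1, 35→4, 35→5, 18→2, 22→3, 36→6.
So the longest non-decreasing subsequence has length 6, e.g. 14, 25, 26, 35, 35, 36.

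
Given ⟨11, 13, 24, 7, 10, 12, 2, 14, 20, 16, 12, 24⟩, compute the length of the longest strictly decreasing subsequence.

4

Scanning left to right, the best length ending at each element is: 11→1, 13→1, 24→1, 7→2, 10→2, 12→2, 2→3, 14→2, 20→2, 16→3, 12→4, 24→1.
So the longest decreasing subsequence has length 4, e.g. 24, 20, 16, 12.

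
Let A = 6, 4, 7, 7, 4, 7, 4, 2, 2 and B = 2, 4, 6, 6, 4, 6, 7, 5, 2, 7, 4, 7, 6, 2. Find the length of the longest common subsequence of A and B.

Backtracking the LCS table gives one alignment: 6 (A1,B4) → 4 (A2,B5) → 7 (A3,B7) → 7 (A4,B10) → 4 (A5,B11) → 7 (A6,B12) → 2 (A9,B14).
So the longest common subsequence has length 7.

7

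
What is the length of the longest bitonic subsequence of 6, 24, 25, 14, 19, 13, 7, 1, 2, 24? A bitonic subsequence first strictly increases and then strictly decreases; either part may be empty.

Let inc[i] be the LIS ending at i and dec[i] the longest strictly decreasing subsequence starting at i. inc = [1, 2, 3, 2, 3, 2, 2, 1, 2, 4], dec = [2, 5, 5, 4, 4, 3, 2, 1, 1, 1].
max_i inc[i]+dec[i]−1 = 7, with one witness 6, 24, 25, 19, 13, 7, 2.

7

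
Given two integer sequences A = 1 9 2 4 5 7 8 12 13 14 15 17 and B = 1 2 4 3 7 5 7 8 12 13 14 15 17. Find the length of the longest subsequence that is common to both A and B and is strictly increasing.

11

For each value that appears in both, track the longest common increasing run ending there.
The best achievable length is 11; one witness is 1, 2, 4, 5, 7, 8, 12, 13, 14, 15, 17 (A-positions 1,3,4,5,6,7,8,9,10,11,12, B-positions 1,2,3,6,7,8,9,10,11,12,13).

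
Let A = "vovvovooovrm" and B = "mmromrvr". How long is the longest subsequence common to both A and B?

A longest common subsequence is ovr (length 3); the LCS DP confirms no longer common subsequence exists.

3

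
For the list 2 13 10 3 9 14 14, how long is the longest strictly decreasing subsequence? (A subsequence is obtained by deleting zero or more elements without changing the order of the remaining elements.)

Let dp[i] be the longest decreasing subsequence ending at position i. Then dp = [1, 1, 2, 3, 3, 1, 1].
The maximum is 3; one witness is 13, 10, 3 at positions 2,3,4.

3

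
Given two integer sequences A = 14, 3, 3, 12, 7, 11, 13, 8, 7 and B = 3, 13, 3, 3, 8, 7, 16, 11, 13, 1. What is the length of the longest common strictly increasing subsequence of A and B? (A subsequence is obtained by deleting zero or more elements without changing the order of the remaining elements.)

For each value that appears in both, track the longest common increasing run ending there.
The best achievable length is 4; one witness is 3, 7, 11, 13 (A-positions 2,5,6,7, B-positions 1,6,8,9).

4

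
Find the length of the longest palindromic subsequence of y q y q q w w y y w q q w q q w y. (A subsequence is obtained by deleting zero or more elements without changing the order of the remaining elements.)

One longest palindromic subsequence is yqqwwyywwqqy (positions 1,4,5,6,7,8,9,10,13,14,15,17); it reads the same forward and backward, and the interval DP gives dp[1][17] = 12.

12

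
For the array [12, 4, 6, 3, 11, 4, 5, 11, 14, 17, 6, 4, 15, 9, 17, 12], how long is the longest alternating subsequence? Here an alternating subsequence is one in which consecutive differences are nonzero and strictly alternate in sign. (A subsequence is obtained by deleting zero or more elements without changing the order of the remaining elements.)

12

Track the best alternating length ending on an up-step vs a down-step at each position: up/down = 1/1, 1/2, 3/2, 1/4, 5/2, 5/6, 7/6, 7/2, 7/1, 7/1, 7/8, 5/8, 9/8, 9/10, 11/1, 11/12.
The maximum over both is 12; one such subsequence is 12, 4, 6, 3, 11, 4, 11, 6, 15, 9, 17, 12.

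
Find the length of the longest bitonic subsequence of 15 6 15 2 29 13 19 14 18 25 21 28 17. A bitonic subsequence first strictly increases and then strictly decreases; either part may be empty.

7

One longest bitonic subsequence is 6, 13, 14, 18, 25, 21, 17 (positions 2,6,8,9,10,11,13): it rises to 25 then falls. Length 7 is optimal.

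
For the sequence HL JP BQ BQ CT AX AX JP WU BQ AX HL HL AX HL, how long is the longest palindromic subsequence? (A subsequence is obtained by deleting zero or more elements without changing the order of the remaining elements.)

One longest palindromic subsequence is HL AX AX BQ AX AX HL (positions 1,6,7,10,11,14,15); it reads the same forward and backward, and the interval DP gives dp[1][15] = 7.

7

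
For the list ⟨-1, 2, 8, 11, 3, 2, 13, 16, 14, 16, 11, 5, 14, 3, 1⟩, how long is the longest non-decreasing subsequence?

7

Scanning left to right, the best length ending at each element is: -1→1, 2→2, 8→3, 11→4, 3→3, 2→3, 13→5, 16→6, 14→6, 16→7, 11→5, 5→4, 14→7, 3→4, 1→2.
So the longest non-decreasing subsequence has length 7, e.g. -1, 2, 8, 11, 13, 16, 16.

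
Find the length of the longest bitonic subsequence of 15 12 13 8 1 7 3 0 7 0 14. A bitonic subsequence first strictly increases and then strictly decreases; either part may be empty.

One longest bitonic subsequence is 15, 13, 8, 7, 3, 0 (positions 1,3,4,6,7,10): it rises to 15 then falls. Length 6 is optimal.

6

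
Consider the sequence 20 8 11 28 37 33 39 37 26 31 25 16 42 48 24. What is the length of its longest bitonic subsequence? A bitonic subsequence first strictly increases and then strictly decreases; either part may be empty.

Let inc[i] be the LIS ending at i and dec[i] the longest strictly decreasing subsequence starting at i. inc = [1, 1, 2, 3, 4, 4, 5, 5, 3, 4, 3, 3, 6, 7, 4], dec = [2, 1, 1, 4, 5, 4, 5, 4, 3, 3, 2, 1, 2, 2, 1].
max_i inc[i]+dec[i]−1 = 9, with one witness 8, 11, 28, 37, 39, 37, 31, 25, 24.

9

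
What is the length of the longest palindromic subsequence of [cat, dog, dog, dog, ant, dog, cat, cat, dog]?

One longest palindromic subsequence is cat dog dog dog dog cat (positions 1,2,3,4,6,8); it reads the same forward and backward, and the interval DP gives dp[1][9] = 6.

6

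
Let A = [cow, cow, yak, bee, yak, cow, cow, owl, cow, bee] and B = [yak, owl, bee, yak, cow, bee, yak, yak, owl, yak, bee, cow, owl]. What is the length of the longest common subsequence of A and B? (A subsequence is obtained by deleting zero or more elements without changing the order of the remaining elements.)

A longest common subsequence is yak, bee, yak, cow, cow, owl (length 6); the LCS DP confirms no longer common subsequence exists.

6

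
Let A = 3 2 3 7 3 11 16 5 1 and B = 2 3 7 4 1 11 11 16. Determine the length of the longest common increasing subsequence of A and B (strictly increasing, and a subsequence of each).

For each value that appears in both, track the longest common increasing run ending there.
The best achievable length is 5; one witness is 2, 3, 7, 11, 16 (A-positions 2,3,4,6,7, B-positions 1,2,3,6,8).

5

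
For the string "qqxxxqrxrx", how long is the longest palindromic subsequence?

5

One longest palindromic subsequence is xrxrx (positions 3,7,8,9,10); it reads the same forward and backward, and the interval DP gives dp[1][10] = 5.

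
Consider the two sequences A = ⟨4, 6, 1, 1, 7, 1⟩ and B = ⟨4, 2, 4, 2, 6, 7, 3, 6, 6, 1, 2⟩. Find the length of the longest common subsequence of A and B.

A longest common subsequence is 4, 6, 7, 1 (length 4); the LCS DP confirms no longer common subsequence exists.

4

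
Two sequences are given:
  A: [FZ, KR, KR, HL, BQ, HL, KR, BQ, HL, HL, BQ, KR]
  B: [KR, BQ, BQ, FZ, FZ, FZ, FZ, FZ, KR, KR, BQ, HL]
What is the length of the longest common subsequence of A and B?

5

A longest common subsequence is FZ, KR, KR, BQ, HL (length 5); the LCS DP confirms no longer common subsequence exists.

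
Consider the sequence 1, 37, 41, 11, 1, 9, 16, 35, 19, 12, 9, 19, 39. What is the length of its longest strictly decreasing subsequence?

Let dp[i] be the longest decreasing subsequence ending at position i. Then dp = [1, 1, 1, 2, 3, 3, 2, 2, 3, 4, 5, 3, 2].
The maximum is 5; one witness is 37, 35, 19, 12, 9 at positions 2,8,9,10,11.

5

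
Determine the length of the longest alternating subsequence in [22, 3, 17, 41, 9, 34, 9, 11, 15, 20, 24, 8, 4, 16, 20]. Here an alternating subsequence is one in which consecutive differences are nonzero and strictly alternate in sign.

9

Track the best alternating length ending on an up-step vs a down-step at each position: up/down = 1/1, 1/2, 3/2, 3/1, 3/4, 5/4, 3/6, 7/6, 7/6, 7/6, 7/6, 3/8, 3/8, 9/8, 9/8.
The maximum over both is 9; one such subsequence is 22, 3, 17, 9, 34, 9, 11, 8, 16.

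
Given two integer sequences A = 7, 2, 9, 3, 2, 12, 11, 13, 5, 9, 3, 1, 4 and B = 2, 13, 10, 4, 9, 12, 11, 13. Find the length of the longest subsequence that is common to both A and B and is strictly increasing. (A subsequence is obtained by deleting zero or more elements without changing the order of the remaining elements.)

A longest common strictly increasing subsequence is 2, 9, 12, 13 (length 4); it appears in order in both A and B, and no longer such subsequence exists.

4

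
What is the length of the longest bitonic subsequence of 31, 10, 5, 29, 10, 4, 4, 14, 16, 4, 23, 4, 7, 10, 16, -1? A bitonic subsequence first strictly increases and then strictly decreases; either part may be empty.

7

Let inc[i] be the LIS ending at i and dec[i] the longest strictly decreasing subsequence starting at i. inc = [1, 1, 1, 2, 2, 1, 1, 3, 4, 1, 5, 1, 2, 3, 4, 1], dec = [5, 4, 3, 4, 3, 2, 2, 3, 3, 2, 3, 2, 2, 2, 2, 1].
max_i inc[i]+dec[i]−1 = 7, with one witness 5, 10, 14, 16, 23, 16, -1.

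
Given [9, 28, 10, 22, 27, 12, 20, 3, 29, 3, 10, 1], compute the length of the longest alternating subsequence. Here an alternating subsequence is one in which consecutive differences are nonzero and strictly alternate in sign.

Track the best alternating length ending on an up-step vs a down-step at each position: up/down = 1/1, 2/1, 2/3, 4/3, 4/3, 4/5, 6/5, 1/7, 8/1, 1/9, 10/9, 1/11.
The maximum over both is 11; one such subsequence is 9, 28, 10, 22, 12, 20, 3, 29, 3, 10, 1.

11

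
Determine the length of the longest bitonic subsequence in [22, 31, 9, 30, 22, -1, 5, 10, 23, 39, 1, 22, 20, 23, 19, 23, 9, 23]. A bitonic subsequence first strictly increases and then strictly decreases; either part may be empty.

9

Let inc[i] be the LIS ending at i and dec[i] the longest strictly decreasing subsequence starting at i. inc = [1, 2, 1, 2, 2, 1, 2, 3, 4, 5, 2, 4, 4, 5, 4, 5, 3, 5], dec = [4, 7, 3, 6, 4, 1, 2, 2, 5, 5, 1, 4, 3, 3, 2, 2, 1, 1].
max_i inc[i]+dec[i]−1 = 9, with one witness -1, 5, 10, 23, 39, 22, 20, 19, 9.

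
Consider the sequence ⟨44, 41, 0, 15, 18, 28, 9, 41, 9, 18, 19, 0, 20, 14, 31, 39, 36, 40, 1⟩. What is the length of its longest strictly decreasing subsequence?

One longest decreasing subsequence is 44, 41, 28, 18, 14, 1 (positions 1,2,6,10,14,19), of length 6; no longer one exists.

6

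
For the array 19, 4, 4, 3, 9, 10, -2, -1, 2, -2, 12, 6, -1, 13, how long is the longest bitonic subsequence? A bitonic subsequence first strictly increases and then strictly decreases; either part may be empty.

6

Let inc[i] be the LIS ending at i and dec[i] the longest strictly decreasing subsequence starting at i. inc = [1, 1, 1, 1, 2, 3, 1, 2, 3, 1, 4, 4, 2, 5], dec = [5, 4, 4, 3, 3, 3, 1, 2, 2, 1, 3, 2, 1, 1].
max_i inc[i]+dec[i]−1 = 6, with one witness 4, 9, 10, 12, 6, -1.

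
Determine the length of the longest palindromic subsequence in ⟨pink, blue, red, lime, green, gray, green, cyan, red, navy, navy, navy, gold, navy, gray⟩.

One longest palindromic subsequence is gray navy navy navy navy gray (positions 6,10,11,12,14,15); it reads the same forward and backward, and the interval DP gives dp[1][15] = 6.

6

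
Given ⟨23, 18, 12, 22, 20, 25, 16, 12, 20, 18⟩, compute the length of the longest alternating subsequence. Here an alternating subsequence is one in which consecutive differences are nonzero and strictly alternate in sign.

Track the best alternating length ending on an up-step vs a down-step at each position: up/down = 1/1, 1/2, 1/2, 3/2, 3/4, 5/1, 3/6, 1/6, 7/6, 7/8.
The maximum over both is 8; one such subsequence is 23, 18, 22, 20, 25, 16, 20, 18.

8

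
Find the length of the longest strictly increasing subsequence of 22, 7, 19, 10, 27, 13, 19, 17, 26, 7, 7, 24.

5

One longest increasing subsequence is 7, 10, 13, 19, 26 (positions 2,4,6,7,9), of length 5; no longer one exists.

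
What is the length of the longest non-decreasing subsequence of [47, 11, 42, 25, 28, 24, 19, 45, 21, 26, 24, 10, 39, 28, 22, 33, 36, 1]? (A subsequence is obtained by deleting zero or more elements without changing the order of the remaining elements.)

7

Let dp[i] be the longest non-decreasing subsequence ending at position i. Then dp = [1, 1, 2, 2, 3, 2, 2, 4, 3, 4, 4, 1, 5, 5, 4, 6, 7, 1].
The maximum is 7; one witness is 11, 19, 21, 26, 28, 33, 36 at positions 2,7,9,10,14,16,17.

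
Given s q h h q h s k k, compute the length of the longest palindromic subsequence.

6

One longest palindromic subsequence is sqhhqs (positions 1,2,3,4,5,7); it reads the same forward and backward, and the interval DP gives dp[1][9] = 6.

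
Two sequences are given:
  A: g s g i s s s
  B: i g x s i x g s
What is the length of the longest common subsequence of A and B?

A longest common subsequence is gsgs (length 4); the LCS DP confirms no longer common subsequence exists.

4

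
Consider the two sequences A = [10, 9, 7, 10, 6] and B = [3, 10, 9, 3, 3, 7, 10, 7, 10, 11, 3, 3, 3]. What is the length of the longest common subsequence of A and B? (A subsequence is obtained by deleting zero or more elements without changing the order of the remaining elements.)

A longest common subsequence is 10, 9, 7, 10 (length 4); the LCS DP confirms no longer common subsequence exists.

4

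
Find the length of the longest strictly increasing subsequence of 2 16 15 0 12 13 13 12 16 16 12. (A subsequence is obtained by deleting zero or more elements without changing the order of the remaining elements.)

One longest increasing subsequence is 2, 12, 13, 16 (positions 1,5,6,9), of length 4; no longer one exists.

4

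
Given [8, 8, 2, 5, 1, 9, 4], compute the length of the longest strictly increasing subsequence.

3

Let dp[i] be the longest increasing subsequence ending at position i. Then dp = [1, 1, 1, 2, 1, 3, 2].
The maximum is 3; one witness is 2, 5, 9 at positions 3,4,6.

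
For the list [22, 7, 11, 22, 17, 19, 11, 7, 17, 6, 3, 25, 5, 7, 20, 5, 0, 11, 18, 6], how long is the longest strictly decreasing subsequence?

7

Scanning left to right, the best length ending at each element is: 22→1, 7→2, 11→2, 22→1, 17→2, 19→2, 11→3, 7→4, 17→3, 6→5, 3→6, 25→1, 5→6, 7→4, 20→2, 5→6, 0→7, 11→4, 18→3, 6→5.
So the longest decreasing subsequence has length 7, e.g. 22, 17, 11, 7, 6, 3, 0.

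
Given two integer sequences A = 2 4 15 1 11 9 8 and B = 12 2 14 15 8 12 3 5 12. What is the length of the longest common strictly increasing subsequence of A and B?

For each value that appears in both, track the longest common increasing run ending there.
The best achievable length is 2; one witness is 2, 15 (A-positions 1,3, B-positions 2,4).

2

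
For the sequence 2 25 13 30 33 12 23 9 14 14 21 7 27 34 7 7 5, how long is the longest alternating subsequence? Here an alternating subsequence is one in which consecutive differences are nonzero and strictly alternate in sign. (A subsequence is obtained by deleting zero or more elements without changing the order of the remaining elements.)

Track the best alternating length ending on an up-step vs a down-step at each position: up/down = 1/1, 2/1, 2/3, 4/1, 4/1, 2/5, 6/5, 2/7, 8/7, 8/7, 8/7, 2/9, 10/5, 10/1, 2/11, 2/11, 2/11.
The maximum over both is 11; one such subsequence is 2, 25, 13, 30, 12, 23, 9, 14, 7, 27, 7.

11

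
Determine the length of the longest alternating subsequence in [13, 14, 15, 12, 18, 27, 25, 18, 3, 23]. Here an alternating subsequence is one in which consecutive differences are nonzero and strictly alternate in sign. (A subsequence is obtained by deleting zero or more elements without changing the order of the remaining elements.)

6

Track the best alternating length ending on an up-step vs a down-step at each position: up/down = 1/1, 2/1, 2/1, 1/3, 4/1, 4/1, 4/5, 4/5, 1/5, 6/5.
The maximum over both is 6; one such subsequence is 13, 14, 12, 27, 18, 23.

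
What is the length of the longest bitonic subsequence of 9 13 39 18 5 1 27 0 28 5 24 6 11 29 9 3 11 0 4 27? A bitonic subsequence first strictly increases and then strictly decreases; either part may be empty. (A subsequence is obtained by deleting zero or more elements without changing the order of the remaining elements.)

10

One longest bitonic subsequence is 9, 13, 18, 27, 28, 24, 11, 9, 3, 0 (positions 1,2,4,7,9,11,13,15,16,18): it rises to 28 then falls. Length 10 is optimal.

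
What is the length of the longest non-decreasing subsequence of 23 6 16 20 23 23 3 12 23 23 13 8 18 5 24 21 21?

8

Scanning left to right, the best length ending at each element is: 23→1, 6→1, 16→2, 20→3, 23→4, 23→5, 3→1, 12→2, 23→6, 23→7, 13→3, 8→2, 18→4, 5→2, 24→8, 21→5, 21→6.
So the longest non-decreasing subsequence has length 8, e.g. 6, 16, 20, 23, 23, 23, 23, 24.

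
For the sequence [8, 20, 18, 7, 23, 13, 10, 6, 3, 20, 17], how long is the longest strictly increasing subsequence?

3

One longest increasing subsequence is 8, 20, 23 (positions 1,2,5), of length 3; no longer one exists.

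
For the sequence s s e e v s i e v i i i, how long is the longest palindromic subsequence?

4

One longest palindromic subsequence is iiii (positions 7,10,11,12); it reads the same forward and backward, and the interval DP gives dp[1][12] = 4.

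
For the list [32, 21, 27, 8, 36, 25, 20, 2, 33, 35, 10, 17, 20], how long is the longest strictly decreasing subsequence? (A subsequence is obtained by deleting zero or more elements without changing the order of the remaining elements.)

5

Let dp[i] be the longest decreasing subsequence ending at position i. Then dp = [1, 2, 2, 3, 1, 3, 4, 5, 2, 2, 5, 5, 4].
The maximum is 5; one witness is 32, 27, 25, 20, 2 at positions 1,3,6,7,8.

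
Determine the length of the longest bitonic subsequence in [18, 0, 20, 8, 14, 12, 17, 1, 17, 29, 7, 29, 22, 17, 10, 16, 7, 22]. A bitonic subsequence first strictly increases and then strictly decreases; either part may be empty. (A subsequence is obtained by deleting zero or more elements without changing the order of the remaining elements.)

Let inc[i] be the LIS ending at i and dec[i] the longest strictly decreasing subsequence starting at i. inc = [1, 1, 2, 2, 3, 3, 4, 2, 4, 5, 3, 5, 5, 4, 4, 5, 3, 6], dec = [5, 1, 5, 2, 4, 3, 3, 1, 3, 5, 1, 5, 4, 3, 2, 2, 1, 1].
max_i inc[i]+dec[i]−1 = 9, with one witness 0, 8, 14, 17, 29, 22, 17, 16, 7.

9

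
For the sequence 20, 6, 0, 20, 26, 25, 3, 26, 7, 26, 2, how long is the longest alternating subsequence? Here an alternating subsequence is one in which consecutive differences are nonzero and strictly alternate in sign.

8

Track the best alternating length ending on an up-step vs a down-step at each position: up/down = 1/1, 1/2, 1/2, 3/1, 3/1, 3/4, 3/4, 5/1, 5/6, 7/1, 3/8.
The maximum over both is 8; one such subsequence is 20, 6, 26, 25, 26, 7, 26, 2.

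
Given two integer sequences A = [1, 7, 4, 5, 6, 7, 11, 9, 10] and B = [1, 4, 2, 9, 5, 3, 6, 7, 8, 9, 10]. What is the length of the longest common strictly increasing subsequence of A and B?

For each value that appears in both, track the longest common increasing run ending there.
The best achievable length is 7; one witness is 1, 4, 5, 6, 7, 9, 10 (A-positions 1,3,4,5,6,8,9, B-positions 1,2,5,7,8,10,11).

7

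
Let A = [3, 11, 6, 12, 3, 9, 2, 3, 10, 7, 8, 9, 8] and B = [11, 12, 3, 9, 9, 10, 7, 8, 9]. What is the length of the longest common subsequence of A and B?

8

A longest common subsequence is 11, 12, 3, 9, 10, 7, 8, 9 (length 8); the LCS DP confirms no longer common subsequence exists.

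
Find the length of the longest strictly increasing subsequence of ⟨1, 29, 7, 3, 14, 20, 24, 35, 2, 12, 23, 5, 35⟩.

6

One longest increasing subsequence is 1, 7, 14, 20, 24, 35 (positions 1,3,5,6,7,8), of length 6; no longer one exists.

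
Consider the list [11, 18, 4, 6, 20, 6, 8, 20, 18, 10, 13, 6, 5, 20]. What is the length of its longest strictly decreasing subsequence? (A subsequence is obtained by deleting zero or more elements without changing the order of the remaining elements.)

Let dp[i] be the longest decreasing subsequence ending at position i. Then dp = [1, 1, 2, 2, 1, 2, 2, 1, 2, 3, 3, 4, 5, 1].
The maximum is 5; one witness is 20, 18, 10, 6, 5 at positions 5,9,10,12,13.

5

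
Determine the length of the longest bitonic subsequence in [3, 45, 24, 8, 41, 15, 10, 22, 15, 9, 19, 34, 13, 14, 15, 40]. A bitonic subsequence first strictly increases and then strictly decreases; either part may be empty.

One longest bitonic subsequence is 3, 8, 10, 15, 19, 34, 15 (positions 1,4,7,9,11,12,15): it rises to 34 then falls. Length 7 is optimal.

7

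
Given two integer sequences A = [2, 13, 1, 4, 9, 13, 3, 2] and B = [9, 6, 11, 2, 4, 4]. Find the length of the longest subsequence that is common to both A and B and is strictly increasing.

2

For each value that appears in both, track the longest common increasing run ending there.
The best achievable length is 2; one witness is 2, 4 (A-positions 1,4, B-positions 4,5).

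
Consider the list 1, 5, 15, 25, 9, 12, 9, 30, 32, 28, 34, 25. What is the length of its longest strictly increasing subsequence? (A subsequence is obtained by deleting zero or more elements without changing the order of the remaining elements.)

7

One longest increasing subsequence is 1, 5, 15, 25, 30, 32, 34 (positions 1,2,3,4,8,9,11), of length 7; no longer one exists.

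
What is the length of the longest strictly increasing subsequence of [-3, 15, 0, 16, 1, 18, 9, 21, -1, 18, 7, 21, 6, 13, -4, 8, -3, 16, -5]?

One longest increasing subsequence is -3, 0, 1, 9, 18, 21 (positions 1,3,5,7,10,12), of length 6; no longer one exists.

6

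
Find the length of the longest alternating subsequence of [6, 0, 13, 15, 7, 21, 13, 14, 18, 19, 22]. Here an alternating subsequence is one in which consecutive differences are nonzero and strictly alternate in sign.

Track the best alternating length ending on an up-step vs a down-step at each position: up/down = 1/1, 1/2, 3/1, 3/1, 3/4, 5/1, 5/6, 7/6, 7/6, 7/6, 7/1.
The maximum over both is 7; one such subsequence is 6, 0, 13, 7, 21, 13, 14.

7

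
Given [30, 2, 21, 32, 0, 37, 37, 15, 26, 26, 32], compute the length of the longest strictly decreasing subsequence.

Scanning left to right, the best length ending at each element is: 30→1, 2→2, 21→2, 32→1, 0→3, 37→1, 37→1, 15→3, 26→2, 26→2, 32→2.
So the longest decreasing subsequence has length 3, e.g. 30, 2, 0.

3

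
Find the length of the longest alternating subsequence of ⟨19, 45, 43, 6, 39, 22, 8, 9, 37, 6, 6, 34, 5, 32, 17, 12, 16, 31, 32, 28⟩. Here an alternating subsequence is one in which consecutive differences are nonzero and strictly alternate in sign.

13

Track the best alternating length ending on an up-step vs a down-step at each position: up/down = 1/1, 2/1, 2/3, 1/3, 4/3, 4/5, 4/5, 6/5, 6/5, 1/7, 1/7, 8/7, 1/9, 10/9, 10/11, 10/11, 12/11, 12/11, 12/9, 12/13.
The maximum over both is 13; one such subsequence is 19, 45, 6, 39, 8, 9, 6, 34, 5, 32, 17, 31, 28.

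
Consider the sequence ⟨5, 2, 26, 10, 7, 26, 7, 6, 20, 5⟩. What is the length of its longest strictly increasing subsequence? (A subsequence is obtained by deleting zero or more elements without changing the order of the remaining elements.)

3

One longest increasing subsequence is 5, 10, 26 (positions 1,4,6), of length 3; no longer one exists.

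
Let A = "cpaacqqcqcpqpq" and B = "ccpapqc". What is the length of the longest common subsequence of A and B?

5

Backtracking the LCS table gives one alignment: c (A1,B2) → p (A2,B3) → a (A3,B4) → q (A9,B6) → c (A10,B7).
So the longest common subsequence has length 5.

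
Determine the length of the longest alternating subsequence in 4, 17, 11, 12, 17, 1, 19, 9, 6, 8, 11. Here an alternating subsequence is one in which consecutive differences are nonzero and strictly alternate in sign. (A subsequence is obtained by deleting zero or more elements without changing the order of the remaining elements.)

A longest alternating subsequence is 4, 17, 11, 12, 1, 19, 6, 8 (positions 1,2,3,4,6,7,9,10); its 7 consecutive differences strictly alternate in sign, and length 8 is optimal.

8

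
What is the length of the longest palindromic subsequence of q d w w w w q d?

6

One longest palindromic subsequence is dwwwwd (positions 2,3,4,5,6,8); it reads the same forward and backward, and the interval DP gives dp[1][8] = 6.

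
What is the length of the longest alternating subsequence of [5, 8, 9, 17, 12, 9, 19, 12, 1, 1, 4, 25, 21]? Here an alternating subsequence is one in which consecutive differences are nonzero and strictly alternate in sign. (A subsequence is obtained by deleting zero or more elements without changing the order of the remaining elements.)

A longest alternating subsequence is 5, 17, 12, 19, 12, 25, 21 (positions 1,4,5,7,8,12,13); its 6 consecutive differences strictly alternate in sign, and length 7 is optimal.

7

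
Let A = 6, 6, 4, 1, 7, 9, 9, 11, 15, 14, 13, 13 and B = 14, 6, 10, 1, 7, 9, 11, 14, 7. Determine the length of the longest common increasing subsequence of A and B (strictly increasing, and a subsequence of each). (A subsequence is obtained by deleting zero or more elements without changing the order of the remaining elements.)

For each value that appears in both, track the longest common increasing run ending there.
The best achievable length is 5; one witness is 6, 7, 9, 11, 14 (A-positions 1,5,6,8,10, B-positions 2,5,6,7,8).

5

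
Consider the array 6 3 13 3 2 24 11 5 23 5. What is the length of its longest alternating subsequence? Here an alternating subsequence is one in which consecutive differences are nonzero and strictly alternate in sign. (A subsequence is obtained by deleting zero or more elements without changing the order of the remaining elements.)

Track the best alternating length ending on an up-step vs a down-step at each position: up/down = 1/1, 1/2, 3/1, 1/4, 1/4, 5/1, 5/6, 5/6, 7/6, 5/8.
The maximum over both is 8; one such subsequence is 6, 3, 13, 3, 24, 11, 23, 5.

8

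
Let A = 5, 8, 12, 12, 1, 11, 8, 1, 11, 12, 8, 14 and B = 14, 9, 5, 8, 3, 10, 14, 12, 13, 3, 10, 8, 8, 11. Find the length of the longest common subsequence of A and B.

5

Backtracking the LCS table gives one alignment: 5 (A1,B3) → 8 (A2,B4) → 12 (A3,B8) → 8 (A7,B13) → 11 (A9,B14).
So the longest common subsequence has length 5.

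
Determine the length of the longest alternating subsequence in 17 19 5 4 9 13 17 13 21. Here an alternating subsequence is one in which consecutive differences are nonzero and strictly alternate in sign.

Track the best alternating length ending on an up-step vs a down-step at each position: up/down = 1/1, 2/1, 1/3, 1/3, 4/3, 4/3, 4/3, 4/5, 6/1.
The maximum over both is 6; one such subsequence is 17, 19, 5, 17, 13, 21.

6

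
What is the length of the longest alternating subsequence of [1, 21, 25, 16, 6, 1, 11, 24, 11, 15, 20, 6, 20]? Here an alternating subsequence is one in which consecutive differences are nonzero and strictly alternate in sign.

8

A longest alternating subsequence is 1, 21, 16, 24, 11, 15, 6, 20 (positions 1,2,4,8,9,10,12,13); its 7 consecutive differences strictly alternate in sign, and length 8 is optimal.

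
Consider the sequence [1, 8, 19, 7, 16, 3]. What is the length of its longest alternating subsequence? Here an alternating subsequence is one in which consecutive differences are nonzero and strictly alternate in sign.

5

A longest alternating subsequence is 1, 8, 7, 16, 3 (positions 1,2,4,5,6); its 4 consecutive differences strictly alternate in sign, and length 5 is optimal.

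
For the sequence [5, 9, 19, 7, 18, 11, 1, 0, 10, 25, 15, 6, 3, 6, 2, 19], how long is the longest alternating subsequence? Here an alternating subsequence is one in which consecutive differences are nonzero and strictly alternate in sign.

10

A longest alternating subsequence is 5, 9, 7, 18, 1, 10, 3, 6, 2, 19 (positions 1,2,4,5,7,9,13,14,15,16); its 9 consecutive differences strictly alternate in sign, and length 10 is optimal.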